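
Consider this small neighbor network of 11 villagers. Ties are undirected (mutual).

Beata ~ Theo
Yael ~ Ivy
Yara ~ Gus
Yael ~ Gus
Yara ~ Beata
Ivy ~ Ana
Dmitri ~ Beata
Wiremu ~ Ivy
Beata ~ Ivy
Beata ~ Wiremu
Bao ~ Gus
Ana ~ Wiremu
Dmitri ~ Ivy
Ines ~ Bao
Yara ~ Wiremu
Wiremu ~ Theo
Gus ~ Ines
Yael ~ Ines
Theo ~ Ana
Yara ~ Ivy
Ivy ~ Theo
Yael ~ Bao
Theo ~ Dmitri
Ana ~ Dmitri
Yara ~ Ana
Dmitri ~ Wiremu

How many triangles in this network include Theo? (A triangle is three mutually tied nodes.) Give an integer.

Theo's neighbors: Ana, Beata, Dmitri, Ivy, and Wiremu.
Neighbor pairs that are themselves tied: Theo–Ana–Dmitri; Theo–Ana–Ivy; Theo–Ana–Wiremu; Theo–Beata–Dmitri; Theo–Beata–Ivy; Theo–Beata–Wiremu; Theo–Dmitri–Ivy; Theo–Dmitri–Wiremu; Theo–Ivy–Wiremu. Each forms one triangle with Theo, for 9 in total.

9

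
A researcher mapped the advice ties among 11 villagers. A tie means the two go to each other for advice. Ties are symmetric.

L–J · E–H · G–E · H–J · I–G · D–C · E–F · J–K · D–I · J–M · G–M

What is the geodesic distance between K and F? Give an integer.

4

One shortest route is K – J – H – E – F, which uses 4 edges, and at distance 3 from K we only reach {E, G}, which does not include F. So d(K,F) = 4.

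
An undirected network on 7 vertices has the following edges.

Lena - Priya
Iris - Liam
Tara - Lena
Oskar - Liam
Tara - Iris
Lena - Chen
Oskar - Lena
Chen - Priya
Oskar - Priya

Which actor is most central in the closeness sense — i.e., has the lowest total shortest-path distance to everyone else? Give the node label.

Farness (sum of distances to all others) for each node — Chen:12, Iris:12, Lena:8, Liam:11, Oskar:9, Priya:10, Tara:10.
The smallest farness is 8, for Lena, so Lena has the highest closeness.

Lena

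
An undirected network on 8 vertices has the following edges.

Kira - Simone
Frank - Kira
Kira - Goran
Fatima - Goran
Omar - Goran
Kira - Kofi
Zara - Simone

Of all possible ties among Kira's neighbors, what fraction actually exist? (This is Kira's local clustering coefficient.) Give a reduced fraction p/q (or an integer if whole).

Kira's neighbors: Frank, Goran, Kofi, and Simone (k = 4).
Possible neighbor pairs: C(4,2) = 6. Edges among them: none → e = 0.
Clustering(Kira) = 0/6 = 0.

0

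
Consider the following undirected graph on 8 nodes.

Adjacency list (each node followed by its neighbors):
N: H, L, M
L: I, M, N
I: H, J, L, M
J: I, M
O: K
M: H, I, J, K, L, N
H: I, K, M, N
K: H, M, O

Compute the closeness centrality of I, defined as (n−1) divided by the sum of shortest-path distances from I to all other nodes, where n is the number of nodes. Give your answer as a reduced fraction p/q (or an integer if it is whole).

7/11

Distances from I: H:1, J:1, K:2, L:1, M:1, N:2, O:3. Sum = 11.
n = 8, so closeness = 7/11.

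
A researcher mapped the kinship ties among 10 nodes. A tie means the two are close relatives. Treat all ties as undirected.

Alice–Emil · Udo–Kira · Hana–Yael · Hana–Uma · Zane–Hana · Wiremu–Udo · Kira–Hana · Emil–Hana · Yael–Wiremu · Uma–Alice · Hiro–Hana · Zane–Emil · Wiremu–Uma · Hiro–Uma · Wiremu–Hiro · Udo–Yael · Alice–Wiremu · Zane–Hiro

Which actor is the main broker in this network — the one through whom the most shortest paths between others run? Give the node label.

Unnormalized betweenness of each node: Alice:11/6, Emil:11/6, Hana:11, Hiro:13/6, Kira:7/6, Udo:11/6, Uma:5/3, Wiremu:13/2, Yael:3/2, Zane:1/2.
Hana has the largest value, 11, making it the main broker — the node through which the most shortest paths run.

Hana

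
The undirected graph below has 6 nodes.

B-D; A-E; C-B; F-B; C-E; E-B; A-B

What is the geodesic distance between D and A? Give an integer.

2

One shortest route is D – B – A, which uses 2 edges, and D and A are not directly tied, so nothing shorter exists. So d(D,A) = 2.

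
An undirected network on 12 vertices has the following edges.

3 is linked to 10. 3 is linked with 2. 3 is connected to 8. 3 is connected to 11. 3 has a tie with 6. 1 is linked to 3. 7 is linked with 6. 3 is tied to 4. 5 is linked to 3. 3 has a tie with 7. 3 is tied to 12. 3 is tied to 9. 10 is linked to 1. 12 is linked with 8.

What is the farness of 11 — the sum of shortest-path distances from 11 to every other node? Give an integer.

Distances from 11: 1:2, 2:2, 3:1, 4:2, 5:2, 6:2, 7:2, 8:2, 9:2, 10:2, 12:2.
Sum = 2 + 2 + 1 + 2 + 2 + 2 + 2 + 2 + 2 + 2 + 2 = 21.

21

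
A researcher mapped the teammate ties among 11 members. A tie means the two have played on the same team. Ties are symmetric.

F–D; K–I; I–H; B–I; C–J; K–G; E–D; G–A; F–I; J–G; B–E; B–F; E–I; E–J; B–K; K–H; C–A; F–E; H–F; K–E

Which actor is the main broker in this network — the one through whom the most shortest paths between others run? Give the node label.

E

Unnormalized betweenness of each node: A:31/30, B:37/60, C:4/3, D:0, E:46/3, F:187/60, G:509/60, H:37/60, I:26/15, J:59/6, K:109/10.
E has the largest value, 46/3, making it the main broker — the node through which the most shortest paths run.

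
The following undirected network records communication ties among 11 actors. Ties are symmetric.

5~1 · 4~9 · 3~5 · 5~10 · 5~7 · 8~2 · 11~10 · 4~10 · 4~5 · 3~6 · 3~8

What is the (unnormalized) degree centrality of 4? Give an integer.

3

4 is directly tied to 5, 9, and 10. That is 3 neighbors, so the degree of 4 is 3.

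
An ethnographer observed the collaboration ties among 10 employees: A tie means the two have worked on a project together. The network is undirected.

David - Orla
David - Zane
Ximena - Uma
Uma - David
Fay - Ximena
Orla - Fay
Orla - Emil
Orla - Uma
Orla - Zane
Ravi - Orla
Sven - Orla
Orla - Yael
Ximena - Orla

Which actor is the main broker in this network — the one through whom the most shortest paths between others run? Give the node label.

Orla

Unnormalized betweenness of each node: David:1/2, Emil:0, Fay:0, Orla:61/2, Ravi:0, Sven:0, Uma:1/2, Ximena:1/2, Yael:0, Zane:0.
Orla has the largest value, 61/2, making it the main broker — the node through which the most shortest paths run.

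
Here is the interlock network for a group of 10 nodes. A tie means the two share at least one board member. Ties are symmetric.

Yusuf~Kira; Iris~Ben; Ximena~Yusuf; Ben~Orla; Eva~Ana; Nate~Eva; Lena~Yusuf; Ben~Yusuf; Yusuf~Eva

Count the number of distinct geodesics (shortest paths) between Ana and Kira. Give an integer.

The shortest distance is 3, and the only length-3 path is Ana–Eva–Yusuf–Kira. So there is exactly 1 shortest path.

1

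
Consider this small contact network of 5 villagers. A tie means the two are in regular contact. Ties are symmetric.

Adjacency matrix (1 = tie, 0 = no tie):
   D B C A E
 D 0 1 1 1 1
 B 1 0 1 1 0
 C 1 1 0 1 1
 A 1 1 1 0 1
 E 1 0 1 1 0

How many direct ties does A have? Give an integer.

A is directly tied to B, C, D, and E. That is 4 neighbors, so the degree of A is 4.

4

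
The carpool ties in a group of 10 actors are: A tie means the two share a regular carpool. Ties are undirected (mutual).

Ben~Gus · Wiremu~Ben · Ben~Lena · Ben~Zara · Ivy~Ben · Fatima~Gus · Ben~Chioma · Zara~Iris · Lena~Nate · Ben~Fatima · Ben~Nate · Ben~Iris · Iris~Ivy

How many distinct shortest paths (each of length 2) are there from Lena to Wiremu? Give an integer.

1

The shortest distance is 2, and the only length-2 path is Lena–Ben–Wiremu. So there is exactly 1 shortest path.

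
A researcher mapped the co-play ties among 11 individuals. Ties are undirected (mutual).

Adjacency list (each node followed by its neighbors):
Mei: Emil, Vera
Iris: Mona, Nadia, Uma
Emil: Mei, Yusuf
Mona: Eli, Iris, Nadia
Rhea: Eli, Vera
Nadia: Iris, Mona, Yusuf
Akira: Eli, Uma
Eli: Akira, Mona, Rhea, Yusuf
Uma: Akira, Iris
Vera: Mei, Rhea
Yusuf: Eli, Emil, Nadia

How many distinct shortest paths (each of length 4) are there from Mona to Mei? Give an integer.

3

The shortest distance is 4. The length-4 paths are: Mona–Eli–Yusuf–Emil–Mei; Mona–Nadia–Yusuf–Emil–Mei; Mona–Eli–Rhea–Vera–Mei.
That gives 3 distinct shortest paths.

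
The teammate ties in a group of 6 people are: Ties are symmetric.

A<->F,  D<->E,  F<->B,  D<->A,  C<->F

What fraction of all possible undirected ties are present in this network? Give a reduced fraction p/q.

There are 5 edges and 6 nodes, so the maximum possible is C(6,2) = 15.
Density = 5/15 = 1/3.

1/3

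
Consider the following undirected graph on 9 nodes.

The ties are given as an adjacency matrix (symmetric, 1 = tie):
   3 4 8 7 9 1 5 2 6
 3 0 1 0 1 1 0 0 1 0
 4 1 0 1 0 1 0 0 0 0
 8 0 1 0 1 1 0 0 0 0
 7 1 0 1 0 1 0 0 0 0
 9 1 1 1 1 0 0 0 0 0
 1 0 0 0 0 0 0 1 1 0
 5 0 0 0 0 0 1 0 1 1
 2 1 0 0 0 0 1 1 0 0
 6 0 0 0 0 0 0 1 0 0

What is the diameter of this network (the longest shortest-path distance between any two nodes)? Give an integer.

5

Eccentricity of each node (its greatest distance to any other): 1:4, 2:3, 3:3, 4:4, 5:4, 6:5, 7:4, 8:5, 9:4.
The maximum eccentricity is 5, realized for instance by the pair 8–6 via 8 – 4 – 3 – 2 – 5 – 6. So the diameter is 5.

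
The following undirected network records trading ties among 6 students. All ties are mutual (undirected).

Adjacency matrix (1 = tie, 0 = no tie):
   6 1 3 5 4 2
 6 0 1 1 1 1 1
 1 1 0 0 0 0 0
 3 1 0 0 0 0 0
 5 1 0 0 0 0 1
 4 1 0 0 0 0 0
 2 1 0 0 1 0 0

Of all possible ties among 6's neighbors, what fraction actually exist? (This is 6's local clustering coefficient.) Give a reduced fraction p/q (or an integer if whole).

6's neighbors: 1, 2, 3, 4, and 5 (k = 5).
Possible neighbor pairs: C(5,2) = 10. Edges among them: 2–5 → e = 1.
Clustering(6) = 1/10.

1/10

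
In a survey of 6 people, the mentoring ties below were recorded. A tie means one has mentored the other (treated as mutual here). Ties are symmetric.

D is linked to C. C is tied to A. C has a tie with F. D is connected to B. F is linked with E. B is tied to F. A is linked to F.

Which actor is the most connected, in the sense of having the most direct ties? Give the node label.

Degrees — A:2, B:2, C:3, D:2, E:1, F:4.
The maximum is 4, attained only by F.

F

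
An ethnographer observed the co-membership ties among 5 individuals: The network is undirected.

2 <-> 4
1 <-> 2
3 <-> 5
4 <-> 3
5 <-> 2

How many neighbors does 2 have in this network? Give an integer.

2 is directly tied to 1, 4, and 5. That is 3 neighbors, so the degree of 2 is 3.

3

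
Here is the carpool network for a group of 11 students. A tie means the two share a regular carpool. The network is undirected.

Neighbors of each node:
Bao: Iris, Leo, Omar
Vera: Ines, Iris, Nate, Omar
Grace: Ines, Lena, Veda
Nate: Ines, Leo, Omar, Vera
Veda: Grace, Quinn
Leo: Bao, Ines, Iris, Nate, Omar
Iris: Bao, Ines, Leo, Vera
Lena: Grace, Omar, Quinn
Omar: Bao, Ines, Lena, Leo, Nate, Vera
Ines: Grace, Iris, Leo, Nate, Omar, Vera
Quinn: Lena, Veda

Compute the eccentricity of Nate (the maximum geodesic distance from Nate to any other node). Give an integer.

Distances from Nate: Bao:2, Grace:2, Ines:1, Iris:2, Lena:2, Leo:1, Omar:1, Quinn:3, Veda:3, Vera:1.
The largest is 3 (to Quinn and Veda), so the eccentricity of Nate is 3.

3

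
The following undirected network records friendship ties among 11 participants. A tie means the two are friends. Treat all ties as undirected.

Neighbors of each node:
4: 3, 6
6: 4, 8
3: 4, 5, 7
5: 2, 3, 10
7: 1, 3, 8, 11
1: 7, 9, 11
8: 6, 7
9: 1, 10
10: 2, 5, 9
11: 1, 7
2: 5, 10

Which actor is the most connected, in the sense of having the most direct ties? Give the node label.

Degrees — 1:3, 2:2, 3:3, 4:2, 5:3, 6:2, 7:4, 8:2, 9:2, 10:3, 11:2.
The maximum is 4, attained only by 7.

7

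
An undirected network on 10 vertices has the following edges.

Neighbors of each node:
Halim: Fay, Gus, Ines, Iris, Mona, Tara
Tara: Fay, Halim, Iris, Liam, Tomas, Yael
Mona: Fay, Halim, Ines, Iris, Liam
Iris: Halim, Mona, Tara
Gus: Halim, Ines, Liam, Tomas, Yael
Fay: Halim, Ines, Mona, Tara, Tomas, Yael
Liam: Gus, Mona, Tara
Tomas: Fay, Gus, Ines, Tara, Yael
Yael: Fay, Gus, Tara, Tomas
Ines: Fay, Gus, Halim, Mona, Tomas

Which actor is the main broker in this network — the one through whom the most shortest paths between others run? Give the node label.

Tara

Unnormalized betweenness of each node: Fay:3, Gus:11/4, Halim:13/4, Ines:4/3, Iris:1/4, Liam:5/6, Mona:8/3, Tara:21/4, Tomas:7/6, Yael:1/2.
Tara has the largest value, 21/4, making it the main broker — the node through which the most shortest paths run.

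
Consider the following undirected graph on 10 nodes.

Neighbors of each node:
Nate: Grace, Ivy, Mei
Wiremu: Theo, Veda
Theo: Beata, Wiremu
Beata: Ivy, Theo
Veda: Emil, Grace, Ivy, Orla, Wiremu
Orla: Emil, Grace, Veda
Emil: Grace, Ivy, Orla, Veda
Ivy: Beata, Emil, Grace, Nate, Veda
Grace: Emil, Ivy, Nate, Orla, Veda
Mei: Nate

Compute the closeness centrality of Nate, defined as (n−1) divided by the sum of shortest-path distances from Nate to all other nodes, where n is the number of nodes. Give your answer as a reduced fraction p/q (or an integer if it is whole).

9/17

Distances from Nate: Beata:2, Emil:2, Grace:1, Ivy:1, Mei:1, Orla:2, Theo:3, Veda:2, Wiremu:3. Sum = 17.
n = 10, so closeness = 9/17.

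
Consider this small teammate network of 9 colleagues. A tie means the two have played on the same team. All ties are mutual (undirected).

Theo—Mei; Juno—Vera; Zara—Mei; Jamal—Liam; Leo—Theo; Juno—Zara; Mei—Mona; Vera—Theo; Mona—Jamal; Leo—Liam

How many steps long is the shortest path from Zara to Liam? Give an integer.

One shortest route is Zara – Mei – Theo – Leo – Liam, which uses 4 edges, and at distance 3 from Zara we only reach {Jamal, Leo}, which does not include Liam. So d(Zara,Liam) = 4.

4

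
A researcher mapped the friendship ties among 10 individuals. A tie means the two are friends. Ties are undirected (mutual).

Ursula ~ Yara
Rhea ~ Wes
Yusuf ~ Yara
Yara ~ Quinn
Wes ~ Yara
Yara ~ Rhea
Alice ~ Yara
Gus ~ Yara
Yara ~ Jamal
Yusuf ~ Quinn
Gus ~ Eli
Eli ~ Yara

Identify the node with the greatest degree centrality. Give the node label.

Degrees — Alice:1, Eli:2, Gus:2, Jamal:1, Quinn:2, Rhea:2, Ursula:1, Wes:2, Yara:9, Yusuf:2.
The maximum is 9, attained only by Yara.

Yara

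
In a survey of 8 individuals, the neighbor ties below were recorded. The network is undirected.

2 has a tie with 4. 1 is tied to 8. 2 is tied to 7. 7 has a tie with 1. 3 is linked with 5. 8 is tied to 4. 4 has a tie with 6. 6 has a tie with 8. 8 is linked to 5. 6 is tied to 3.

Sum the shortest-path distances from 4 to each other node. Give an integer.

11

Distances from 4: 1:2, 2:1, 3:2, 5:2, 6:1, 7:2, 8:1.
Sum = 2 + 1 + 2 + 2 + 1 + 2 + 1 = 11.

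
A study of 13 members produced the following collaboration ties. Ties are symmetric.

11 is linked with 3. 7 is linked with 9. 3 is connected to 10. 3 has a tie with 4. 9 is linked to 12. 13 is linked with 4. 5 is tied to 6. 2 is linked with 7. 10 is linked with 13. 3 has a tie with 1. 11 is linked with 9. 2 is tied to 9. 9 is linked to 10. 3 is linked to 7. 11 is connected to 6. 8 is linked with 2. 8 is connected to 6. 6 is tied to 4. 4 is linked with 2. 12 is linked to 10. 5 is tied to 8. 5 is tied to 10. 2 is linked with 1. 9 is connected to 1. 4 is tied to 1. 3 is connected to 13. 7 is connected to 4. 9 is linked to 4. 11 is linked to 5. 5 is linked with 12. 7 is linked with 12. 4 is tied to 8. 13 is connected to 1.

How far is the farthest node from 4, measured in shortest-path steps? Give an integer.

Distances from 4: 1:1, 2:1, 3:1, 5:2, 6:1, 7:1, 8:1, 9:1, 10:2, 11:2, 12:2, 13:1.
The largest is 2 (to 5, 11, 10, and 12), so the eccentricity of 4 is 2.

2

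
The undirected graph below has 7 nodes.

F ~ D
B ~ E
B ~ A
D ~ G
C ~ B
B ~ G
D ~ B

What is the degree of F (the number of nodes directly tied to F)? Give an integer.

F is directly tied to D. That is 1 neighbor, so the degree of F is 1.

1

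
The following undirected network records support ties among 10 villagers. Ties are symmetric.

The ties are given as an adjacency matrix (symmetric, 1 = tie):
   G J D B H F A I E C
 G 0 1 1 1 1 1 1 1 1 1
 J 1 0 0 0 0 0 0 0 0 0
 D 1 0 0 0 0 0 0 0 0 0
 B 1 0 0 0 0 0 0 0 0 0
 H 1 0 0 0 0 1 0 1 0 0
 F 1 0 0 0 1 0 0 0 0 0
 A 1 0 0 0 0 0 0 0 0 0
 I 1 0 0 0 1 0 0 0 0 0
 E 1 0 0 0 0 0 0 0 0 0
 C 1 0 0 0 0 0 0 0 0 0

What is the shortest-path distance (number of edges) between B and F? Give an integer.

2

One shortest route is B – G – F, which uses 2 edges, and B and F are not directly tied, so nothing shorter exists. So d(B,F) = 2.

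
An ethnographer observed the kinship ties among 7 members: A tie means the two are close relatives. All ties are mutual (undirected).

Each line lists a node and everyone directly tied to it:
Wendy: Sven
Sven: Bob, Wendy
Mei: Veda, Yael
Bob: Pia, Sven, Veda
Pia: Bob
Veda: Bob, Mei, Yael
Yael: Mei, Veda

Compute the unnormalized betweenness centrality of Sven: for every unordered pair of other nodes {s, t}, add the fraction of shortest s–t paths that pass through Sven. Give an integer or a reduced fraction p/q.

Pairs whose geodesics pass through Sven — Pia–Wendy: 1; Wendy–Veda: 1; Wendy–Bob: 1; Wendy–Mei: 1; Wendy–Yael: 1.
All other pairs contribute 0.
Summing the contributions gives betweenness(Sven) = 5.

5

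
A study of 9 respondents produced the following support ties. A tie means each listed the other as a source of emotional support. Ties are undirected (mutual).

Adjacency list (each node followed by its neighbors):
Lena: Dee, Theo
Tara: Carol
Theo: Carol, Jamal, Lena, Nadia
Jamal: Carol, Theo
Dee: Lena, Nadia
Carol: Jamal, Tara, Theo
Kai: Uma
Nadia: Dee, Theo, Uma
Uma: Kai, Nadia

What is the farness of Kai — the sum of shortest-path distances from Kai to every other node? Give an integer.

26

Distances from Kai: Carol:4, Dee:3, Jamal:4, Lena:4, Nadia:2, Tara:5, Theo:3, Uma:1.
Sum = 4 + 3 + 4 + 4 + 2 + 5 + 3 + 1 = 26.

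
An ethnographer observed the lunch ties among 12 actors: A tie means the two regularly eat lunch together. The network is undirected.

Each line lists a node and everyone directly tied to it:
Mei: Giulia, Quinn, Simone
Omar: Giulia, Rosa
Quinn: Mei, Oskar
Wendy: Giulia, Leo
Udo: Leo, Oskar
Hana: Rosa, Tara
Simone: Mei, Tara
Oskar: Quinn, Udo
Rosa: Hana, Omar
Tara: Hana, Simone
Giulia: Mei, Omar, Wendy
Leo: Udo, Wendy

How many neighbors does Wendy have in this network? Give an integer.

Wendy is directly tied to Giulia and Leo. That is 2 neighbors, so the degree of Wendy is 2.

2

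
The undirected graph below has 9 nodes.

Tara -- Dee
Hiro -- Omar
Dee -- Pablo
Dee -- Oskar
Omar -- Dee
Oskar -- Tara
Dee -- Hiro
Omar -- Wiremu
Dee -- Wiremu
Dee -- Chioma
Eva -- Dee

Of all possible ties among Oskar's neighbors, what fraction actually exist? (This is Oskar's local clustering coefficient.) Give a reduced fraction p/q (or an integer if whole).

Oskar's neighbors: Dee and Tara (k = 2).
Possible neighbor pairs: C(2,2) = 1. Edges among them: Dee–Tara → e = 1.
Clustering(Oskar) = 1/1.

1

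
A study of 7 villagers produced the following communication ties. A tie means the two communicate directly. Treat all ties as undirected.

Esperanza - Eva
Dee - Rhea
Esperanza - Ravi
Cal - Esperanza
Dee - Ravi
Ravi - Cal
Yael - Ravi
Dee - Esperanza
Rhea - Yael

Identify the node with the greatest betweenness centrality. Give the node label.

Unnormalized betweenness of each node: Cal:0, Dee:19/6, Esperanza:35/6, Eva:0, Ravi:14/3, Rhea:1/2, Yael:5/6.
Esperanza has the largest value, 35/6, making it the main broker — the node through which the most shortest paths run.

Esperanza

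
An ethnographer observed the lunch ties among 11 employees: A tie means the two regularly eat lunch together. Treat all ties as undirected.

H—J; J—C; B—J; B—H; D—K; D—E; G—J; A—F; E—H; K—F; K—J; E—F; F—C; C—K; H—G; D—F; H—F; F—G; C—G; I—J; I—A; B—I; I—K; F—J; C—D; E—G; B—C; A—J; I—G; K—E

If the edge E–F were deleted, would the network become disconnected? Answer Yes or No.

Even without that edge, E still reaches F via E – H – F, so the network stays connected. Not a bridge.

No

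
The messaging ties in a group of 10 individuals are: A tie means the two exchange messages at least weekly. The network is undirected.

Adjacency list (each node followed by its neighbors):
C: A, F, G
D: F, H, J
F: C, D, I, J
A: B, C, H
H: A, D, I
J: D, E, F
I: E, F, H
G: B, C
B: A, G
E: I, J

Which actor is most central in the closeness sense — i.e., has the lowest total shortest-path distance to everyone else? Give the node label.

F

Farness (sum of distances to all others) for each node — A:17, B:23, C:16, D:17, E:22, F:15, G:22, H:16, I:17, J:19.
The smallest farness is 15, for F, so F has the highest closeness.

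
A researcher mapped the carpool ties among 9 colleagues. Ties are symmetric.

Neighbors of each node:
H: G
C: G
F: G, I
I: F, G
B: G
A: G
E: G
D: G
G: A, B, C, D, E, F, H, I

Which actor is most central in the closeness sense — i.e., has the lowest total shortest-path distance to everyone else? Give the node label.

Farness (sum of distances to all others) for each node — A:15, B:15, C:15, D:15, E:15, F:14, G:8, H:15, I:14.
The smallest farness is 8, for G, so G has the highest closeness.

G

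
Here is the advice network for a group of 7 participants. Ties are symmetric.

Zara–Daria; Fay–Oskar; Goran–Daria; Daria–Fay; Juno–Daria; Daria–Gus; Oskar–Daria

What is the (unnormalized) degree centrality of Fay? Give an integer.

Fay is directly tied to Daria and Oskar. That is 2 neighbors, so the degree of Fay is 2.

2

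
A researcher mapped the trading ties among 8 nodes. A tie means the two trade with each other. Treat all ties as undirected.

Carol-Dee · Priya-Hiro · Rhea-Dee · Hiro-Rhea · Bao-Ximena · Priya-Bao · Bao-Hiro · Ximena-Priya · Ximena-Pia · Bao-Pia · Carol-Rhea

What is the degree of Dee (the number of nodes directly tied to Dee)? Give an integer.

Dee is directly tied to Carol and Rhea. That is 2 neighbors, so the degree of Dee is 2.

2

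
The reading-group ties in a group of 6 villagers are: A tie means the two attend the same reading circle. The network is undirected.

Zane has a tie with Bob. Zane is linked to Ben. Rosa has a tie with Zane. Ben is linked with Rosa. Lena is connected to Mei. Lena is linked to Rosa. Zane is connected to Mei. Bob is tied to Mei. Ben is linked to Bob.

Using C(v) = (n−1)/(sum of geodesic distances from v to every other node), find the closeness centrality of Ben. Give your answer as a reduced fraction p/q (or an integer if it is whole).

5/7

Distances from Ben: Bob:1, Lena:2, Mei:2, Rosa:1, Zane:1. Sum = 7.
n = 6, so closeness = 5/7.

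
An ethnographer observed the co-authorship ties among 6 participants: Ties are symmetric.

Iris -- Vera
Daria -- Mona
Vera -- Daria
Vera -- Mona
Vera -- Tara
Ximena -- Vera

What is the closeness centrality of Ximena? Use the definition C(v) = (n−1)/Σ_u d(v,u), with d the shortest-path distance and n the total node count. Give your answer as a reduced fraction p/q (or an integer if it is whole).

Distances from Ximena: Daria:2, Iris:2, Mona:2, Tara:2, Vera:1. Sum = 9.
n = 6, so closeness = 5/9.

5/9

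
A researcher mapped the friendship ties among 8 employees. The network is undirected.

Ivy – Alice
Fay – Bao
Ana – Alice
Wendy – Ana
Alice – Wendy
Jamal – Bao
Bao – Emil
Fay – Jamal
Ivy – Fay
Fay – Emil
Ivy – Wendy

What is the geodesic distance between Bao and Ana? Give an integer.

One shortest route is Bao – Fay – Ivy – Alice – Ana, which uses 4 edges, and at distance 3 from Bao we only reach {Alice, Wendy}, which does not include Ana. So d(Bao,Ana) = 4.

4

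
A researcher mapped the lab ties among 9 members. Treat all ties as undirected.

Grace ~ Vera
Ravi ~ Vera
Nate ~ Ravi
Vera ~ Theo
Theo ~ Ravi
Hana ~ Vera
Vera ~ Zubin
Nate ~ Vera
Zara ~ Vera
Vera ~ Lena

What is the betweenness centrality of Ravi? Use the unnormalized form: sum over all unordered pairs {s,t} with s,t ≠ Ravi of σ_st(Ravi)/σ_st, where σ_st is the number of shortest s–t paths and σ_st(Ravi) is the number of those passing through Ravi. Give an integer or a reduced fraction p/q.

Pairs whose geodesics pass through Ravi — Nate–Theo: 1/2.
All other pairs contribute 0.
Summing the contributions gives betweenness(Ravi) = 1/2.

1/2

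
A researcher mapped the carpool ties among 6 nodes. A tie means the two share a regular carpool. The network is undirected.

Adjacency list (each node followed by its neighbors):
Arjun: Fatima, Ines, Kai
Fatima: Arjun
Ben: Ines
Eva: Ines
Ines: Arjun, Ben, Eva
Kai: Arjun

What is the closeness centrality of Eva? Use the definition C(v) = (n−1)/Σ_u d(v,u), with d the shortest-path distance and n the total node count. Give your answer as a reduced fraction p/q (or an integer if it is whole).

Distances from Eva: Arjun:2, Ben:2, Fatima:3, Ines:1, Kai:3. Sum = 11.
n = 6, so closeness = 5/11.

5/11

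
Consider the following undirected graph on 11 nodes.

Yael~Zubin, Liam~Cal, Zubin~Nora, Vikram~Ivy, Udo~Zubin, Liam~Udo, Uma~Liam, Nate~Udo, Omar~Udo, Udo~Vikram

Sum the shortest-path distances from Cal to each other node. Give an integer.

29

Distances from Cal: Ivy:4, Liam:1, Nate:3, Nora:4, Omar:3, Udo:2, Uma:2, Vikram:3, Yael:4, Zubin:3.
Sum = 4 + 1 + 3 + 4 + 3 + 2 + 2 + 3 + 4 + 3 = 29.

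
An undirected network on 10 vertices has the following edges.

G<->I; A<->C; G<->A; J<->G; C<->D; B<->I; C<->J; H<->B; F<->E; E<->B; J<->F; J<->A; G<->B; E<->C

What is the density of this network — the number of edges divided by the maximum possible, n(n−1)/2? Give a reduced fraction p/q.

There are 14 edges and 10 nodes, so the maximum possible is C(10,2) = 45.
Density = 14/45.

14/45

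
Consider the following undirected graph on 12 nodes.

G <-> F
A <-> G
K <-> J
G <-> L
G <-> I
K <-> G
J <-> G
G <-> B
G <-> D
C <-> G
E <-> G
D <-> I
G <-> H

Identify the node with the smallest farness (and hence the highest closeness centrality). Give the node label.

Farness (sum of distances to all others) for each node — A:21, B:21, C:21, D:20, E:21, F:21, G:11, H:21, I:20, J:20, K:20, L:21.
The smallest farness is 11, for G, so G has the highest closeness.

G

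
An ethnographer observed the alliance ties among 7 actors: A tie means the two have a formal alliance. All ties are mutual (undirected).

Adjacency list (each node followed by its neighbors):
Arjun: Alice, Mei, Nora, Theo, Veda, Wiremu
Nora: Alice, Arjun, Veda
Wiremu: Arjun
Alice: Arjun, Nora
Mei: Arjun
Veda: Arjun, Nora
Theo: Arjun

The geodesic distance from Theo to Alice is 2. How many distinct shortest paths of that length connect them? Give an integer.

The shortest distance is 2, and the only length-2 path is Theo–Arjun–Alice. So there is exactly 1 shortest path.

1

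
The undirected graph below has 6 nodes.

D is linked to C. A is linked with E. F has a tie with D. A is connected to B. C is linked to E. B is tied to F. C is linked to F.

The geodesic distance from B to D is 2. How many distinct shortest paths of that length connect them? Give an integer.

The shortest distance is 2, and the only length-2 path is B–F–D. So there is exactly 1 shortest path.

1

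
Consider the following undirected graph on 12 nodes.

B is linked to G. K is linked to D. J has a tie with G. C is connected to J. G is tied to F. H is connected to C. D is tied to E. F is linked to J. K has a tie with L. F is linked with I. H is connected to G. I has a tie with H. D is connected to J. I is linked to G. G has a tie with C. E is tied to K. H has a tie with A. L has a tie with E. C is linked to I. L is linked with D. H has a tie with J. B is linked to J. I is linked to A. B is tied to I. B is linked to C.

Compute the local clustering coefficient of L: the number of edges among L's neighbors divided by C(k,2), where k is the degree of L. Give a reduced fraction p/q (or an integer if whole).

L's neighbors: D, E, and K (k = 3).
Possible neighbor pairs: C(3,2) = 3. Edges among them: D–E, D–K, E–K → e = 3.
Clustering(L) = 3/3 = 1.

1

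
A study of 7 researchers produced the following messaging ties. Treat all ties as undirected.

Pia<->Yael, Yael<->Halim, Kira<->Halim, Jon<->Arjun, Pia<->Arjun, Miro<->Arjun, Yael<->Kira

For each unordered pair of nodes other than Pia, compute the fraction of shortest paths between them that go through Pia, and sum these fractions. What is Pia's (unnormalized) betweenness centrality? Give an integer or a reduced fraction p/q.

9

Pairs whose geodesics pass through Pia — Kira–Arjun: 1; Kira–Miro: 1; Kira–Jon: 1; Arjun–Halim: 1; Arjun–Yael: 1; Miro–Halim: 1; Miro–Yael: 1; Halim–Jon: 1; Yael–Jon: 1.
All other pairs contribute 0.
Summing the contributions gives betweenness(Pia) = 9.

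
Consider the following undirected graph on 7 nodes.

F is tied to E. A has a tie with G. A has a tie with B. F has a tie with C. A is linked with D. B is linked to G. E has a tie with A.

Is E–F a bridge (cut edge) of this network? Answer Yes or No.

Yes

Without the E–F edge there is no alternate route between E and F, so the network disconnects. It is a bridge.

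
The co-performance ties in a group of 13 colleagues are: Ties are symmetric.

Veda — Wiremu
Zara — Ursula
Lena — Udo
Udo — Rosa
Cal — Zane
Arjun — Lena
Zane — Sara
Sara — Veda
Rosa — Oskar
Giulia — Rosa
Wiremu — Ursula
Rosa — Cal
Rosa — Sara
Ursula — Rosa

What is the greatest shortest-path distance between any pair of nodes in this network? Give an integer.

5

Eccentricity of each node (its greatest distance to any other): Arjun:5, Cal:4, Giulia:4, Lena:4, Oskar:4, Rosa:3, Sara:4, Udo:3, Ursula:4, Veda:5, Wiremu:5, Zane:5, Zara:5.
The maximum eccentricity is 5, realized for instance by the pair Veda–Arjun via Veda – Sara – Rosa – Udo – Lena – Arjun. So the diameter is 5.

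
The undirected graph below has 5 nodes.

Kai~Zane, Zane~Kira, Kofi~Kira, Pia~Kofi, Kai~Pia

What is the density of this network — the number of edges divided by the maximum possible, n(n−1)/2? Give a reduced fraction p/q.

1/2

There are 5 edges and 5 nodes, so the maximum possible is C(5,2) = 10.
Density = 5/10 = 1/2.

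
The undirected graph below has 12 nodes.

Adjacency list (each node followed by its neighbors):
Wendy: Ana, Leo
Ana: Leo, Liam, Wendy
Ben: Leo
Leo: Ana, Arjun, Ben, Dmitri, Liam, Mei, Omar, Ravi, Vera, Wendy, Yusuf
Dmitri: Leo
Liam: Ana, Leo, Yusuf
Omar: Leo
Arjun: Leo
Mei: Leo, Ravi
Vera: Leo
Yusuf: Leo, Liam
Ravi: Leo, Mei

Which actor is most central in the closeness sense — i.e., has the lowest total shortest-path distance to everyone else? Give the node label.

Farness (sum of distances to all others) for each node — Ana:19, Arjun:21, Ben:21, Dmitri:21, Leo:11, Liam:19, Mei:20, Omar:21, Ravi:20, Vera:21, Wendy:20, Yusuf:20.
The smallest farness is 11, for Leo, so Leo has the highest closeness.

Leo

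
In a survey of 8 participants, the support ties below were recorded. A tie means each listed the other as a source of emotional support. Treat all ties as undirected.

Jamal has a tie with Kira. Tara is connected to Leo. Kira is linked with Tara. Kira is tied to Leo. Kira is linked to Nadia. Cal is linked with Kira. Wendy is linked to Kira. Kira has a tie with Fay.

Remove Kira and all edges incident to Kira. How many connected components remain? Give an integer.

Without Kira, the remaining ties split the others into: {Nadia}; {Cal}; {Leo, Tara}; {Fay}; {Wendy}; {Jamal}.
That's 6 separate components.

6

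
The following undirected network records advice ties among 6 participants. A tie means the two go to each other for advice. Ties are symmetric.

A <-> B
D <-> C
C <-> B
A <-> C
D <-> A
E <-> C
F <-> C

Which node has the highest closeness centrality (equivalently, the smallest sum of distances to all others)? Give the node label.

C

Farness (sum of distances to all others) for each node — A:7, B:8, C:5, D:8, E:9, F:9.
The smallest farness is 5, for C, so C has the highest closeness.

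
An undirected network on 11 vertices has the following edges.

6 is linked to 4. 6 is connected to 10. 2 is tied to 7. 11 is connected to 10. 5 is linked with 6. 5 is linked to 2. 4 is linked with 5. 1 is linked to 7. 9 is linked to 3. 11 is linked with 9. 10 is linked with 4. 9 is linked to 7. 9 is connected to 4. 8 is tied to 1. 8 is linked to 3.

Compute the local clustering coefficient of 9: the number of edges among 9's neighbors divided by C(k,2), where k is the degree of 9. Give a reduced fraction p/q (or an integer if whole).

9's neighbors: 3, 4, 7, and 11 (k = 4).
Possible neighbor pairs: C(4,2) = 6. Edges among them: none → e = 0.
Clustering(9) = 0/6 = 0.

0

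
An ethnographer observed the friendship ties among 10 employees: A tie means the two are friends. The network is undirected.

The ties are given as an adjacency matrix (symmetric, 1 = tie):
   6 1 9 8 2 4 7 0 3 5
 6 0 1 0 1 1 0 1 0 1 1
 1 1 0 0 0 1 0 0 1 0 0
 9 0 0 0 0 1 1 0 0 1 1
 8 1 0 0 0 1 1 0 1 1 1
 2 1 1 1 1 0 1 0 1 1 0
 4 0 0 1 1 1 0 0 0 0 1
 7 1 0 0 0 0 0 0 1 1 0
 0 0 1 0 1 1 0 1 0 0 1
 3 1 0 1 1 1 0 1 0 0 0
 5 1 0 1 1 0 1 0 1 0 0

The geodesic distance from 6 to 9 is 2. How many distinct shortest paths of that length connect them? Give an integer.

3

The shortest distance is 2. The length-2 paths are: 6–3–9; 6–5–9; 6–2–9.
That gives 3 distinct shortest paths.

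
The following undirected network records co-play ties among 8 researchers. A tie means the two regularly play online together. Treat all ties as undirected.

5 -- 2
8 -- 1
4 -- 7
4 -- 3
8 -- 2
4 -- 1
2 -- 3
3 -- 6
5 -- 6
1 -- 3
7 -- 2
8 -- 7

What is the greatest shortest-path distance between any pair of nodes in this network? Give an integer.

Eccentricity of each node (its greatest distance to any other): 1:3, 2:2, 3:2, 4:3, 5:3, 6:3, 7:3, 8:3.
The maximum eccentricity is 3, realized for instance by the pair 1–5 via 1 – 3 – 6 – 5. So the diameter is 3.

3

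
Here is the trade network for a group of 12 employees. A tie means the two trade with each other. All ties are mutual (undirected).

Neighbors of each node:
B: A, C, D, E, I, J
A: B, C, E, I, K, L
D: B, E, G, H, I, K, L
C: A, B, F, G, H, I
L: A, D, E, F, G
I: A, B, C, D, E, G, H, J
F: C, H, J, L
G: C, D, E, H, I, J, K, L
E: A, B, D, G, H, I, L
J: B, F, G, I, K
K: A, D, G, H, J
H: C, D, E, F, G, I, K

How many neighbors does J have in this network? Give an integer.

J is directly tied to B, F, G, I, and K. That is 5 neighbors, so the degree of J is 5.

5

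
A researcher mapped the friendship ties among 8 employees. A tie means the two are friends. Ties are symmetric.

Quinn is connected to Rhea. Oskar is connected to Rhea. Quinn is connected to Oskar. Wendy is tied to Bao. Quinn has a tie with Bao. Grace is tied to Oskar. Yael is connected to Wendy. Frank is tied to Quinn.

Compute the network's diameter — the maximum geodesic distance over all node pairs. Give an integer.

Eccentricity of each node (its greatest distance to any other): Bao:3, Frank:4, Grace:5, Oskar:4, Quinn:3, Rhea:4, Wendy:4, Yael:5.
The maximum eccentricity is 5, realized for instance by the pair Yael–Grace via Yael – Wendy – Bao – Quinn – Oskar – Grace. So the diameter is 5.

5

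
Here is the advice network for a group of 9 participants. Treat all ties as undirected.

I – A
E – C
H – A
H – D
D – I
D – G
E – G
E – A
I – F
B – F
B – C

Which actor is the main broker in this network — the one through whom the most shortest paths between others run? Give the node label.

E

Unnormalized betweenness of each node: A:17/3, B:2, C:10/3, D:13/3, E:22/3, F:11/3, G:2, H:1/2, I:43/6.
E has the largest value, 22/3, making it the main broker — the node through which the most shortest paths run.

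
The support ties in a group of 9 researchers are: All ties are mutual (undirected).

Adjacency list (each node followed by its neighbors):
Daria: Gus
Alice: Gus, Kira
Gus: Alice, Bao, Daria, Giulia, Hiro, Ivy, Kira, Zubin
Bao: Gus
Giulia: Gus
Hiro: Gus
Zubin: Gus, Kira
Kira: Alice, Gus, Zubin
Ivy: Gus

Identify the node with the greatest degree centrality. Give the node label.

Gus

Degrees — Alice:2, Bao:1, Daria:1, Giulia:1, Gus:8, Hiro:1, Ivy:1, Kira:3, Zubin:2.
The maximum is 8, attained only by Gus.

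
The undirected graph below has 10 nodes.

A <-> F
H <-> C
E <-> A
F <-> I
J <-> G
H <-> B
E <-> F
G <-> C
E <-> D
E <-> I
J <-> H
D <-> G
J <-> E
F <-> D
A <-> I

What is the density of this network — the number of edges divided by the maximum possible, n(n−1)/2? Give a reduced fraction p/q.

There are 15 edges and 10 nodes, so the maximum possible is C(10,2) = 45.
Density = 15/45 = 1/3.

1/3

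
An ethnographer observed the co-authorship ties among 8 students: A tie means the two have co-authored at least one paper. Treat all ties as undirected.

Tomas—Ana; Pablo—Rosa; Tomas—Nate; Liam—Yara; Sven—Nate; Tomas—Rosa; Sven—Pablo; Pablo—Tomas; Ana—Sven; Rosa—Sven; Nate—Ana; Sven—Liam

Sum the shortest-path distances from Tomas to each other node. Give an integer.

Distances from Tomas: Ana:1, Liam:3, Nate:1, Pablo:1, Rosa:1, Sven:2, Yara:4.
Sum = 1 + 3 + 1 + 1 + 1 + 2 + 4 = 13.

13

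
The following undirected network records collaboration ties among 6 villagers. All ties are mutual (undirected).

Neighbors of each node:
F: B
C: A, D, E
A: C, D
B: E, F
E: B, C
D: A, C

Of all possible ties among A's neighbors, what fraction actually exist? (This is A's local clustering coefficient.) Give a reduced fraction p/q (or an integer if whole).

A's neighbors: C and D (k = 2).
Possible neighbor pairs: C(2,2) = 1. Edges among them: C–D → e = 1.
Clustering(A) = 1/1.

1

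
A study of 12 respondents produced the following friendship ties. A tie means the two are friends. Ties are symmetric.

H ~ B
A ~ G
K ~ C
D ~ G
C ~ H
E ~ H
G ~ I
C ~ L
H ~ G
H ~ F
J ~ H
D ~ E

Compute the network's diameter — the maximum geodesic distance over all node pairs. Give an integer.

Eccentricity of each node (its greatest distance to any other): A:4, B:3, C:3, D:4, E:3, F:3, G:3, H:2, I:4, J:3, K:4, L:4.
The maximum eccentricity is 4, realized for instance by the pair A–L via A – G – H – C – L. So the diameter is 4.

4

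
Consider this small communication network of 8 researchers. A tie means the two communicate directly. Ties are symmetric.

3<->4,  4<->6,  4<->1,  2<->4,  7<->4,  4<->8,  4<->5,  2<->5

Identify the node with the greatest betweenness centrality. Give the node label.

Unnormalized betweenness of each node: 1:0, 2:0, 3:0, 4:20, 5:0, 6:0, 7:0, 8:0.
4 has the largest value, 20, making it the main broker — the node through which the most shortest paths run.

4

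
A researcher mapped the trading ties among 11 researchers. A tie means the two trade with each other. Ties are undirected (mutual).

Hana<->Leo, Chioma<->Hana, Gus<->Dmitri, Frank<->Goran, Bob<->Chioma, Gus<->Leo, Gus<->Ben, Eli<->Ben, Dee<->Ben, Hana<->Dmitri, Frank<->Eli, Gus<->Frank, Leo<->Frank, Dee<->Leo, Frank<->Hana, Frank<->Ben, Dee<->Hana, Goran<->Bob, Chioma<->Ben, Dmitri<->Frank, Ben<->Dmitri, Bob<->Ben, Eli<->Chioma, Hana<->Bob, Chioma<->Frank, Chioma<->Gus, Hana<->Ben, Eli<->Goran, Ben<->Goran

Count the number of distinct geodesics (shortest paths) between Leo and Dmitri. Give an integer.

3

The shortest distance is 2. The length-2 paths are: Leo–Frank–Dmitri; Leo–Hana–Dmitri; Leo–Gus–Dmitri.
That gives 3 distinct shortest paths.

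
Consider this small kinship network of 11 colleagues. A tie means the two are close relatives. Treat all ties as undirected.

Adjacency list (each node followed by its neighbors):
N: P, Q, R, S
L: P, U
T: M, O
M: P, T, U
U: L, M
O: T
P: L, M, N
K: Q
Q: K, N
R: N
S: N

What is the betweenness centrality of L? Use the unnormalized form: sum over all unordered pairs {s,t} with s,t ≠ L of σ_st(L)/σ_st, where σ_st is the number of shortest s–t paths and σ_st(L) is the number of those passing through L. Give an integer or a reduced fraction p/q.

3

Pairs whose geodesics pass through L — U–P: 1/2; U–R: 1/2; U–S: 1/2; U–N: 1/2; U–K: 1/2; U–Q: 1/2.
All other pairs contribute 0.
Summing the contributions gives betweenness(L) = 3.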